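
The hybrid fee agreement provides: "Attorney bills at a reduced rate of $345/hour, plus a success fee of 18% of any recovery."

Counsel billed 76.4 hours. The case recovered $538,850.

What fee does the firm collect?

Hourly: 76.4 × $345 = $26,358.00
Success fee: 18% of $538,850 = $96,993.00
Total: $26,358.00 + $96,993.00 = $123,351.00

$123,351.00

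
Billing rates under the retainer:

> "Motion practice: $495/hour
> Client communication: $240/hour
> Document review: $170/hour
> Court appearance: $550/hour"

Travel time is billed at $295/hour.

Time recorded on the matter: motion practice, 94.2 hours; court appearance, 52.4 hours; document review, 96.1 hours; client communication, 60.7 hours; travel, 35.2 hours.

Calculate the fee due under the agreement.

Motion practice: 94.2 × $495 = $46,629.00
Client communication: 60.7 × $240 = $14,568.00
Document review: 96.1 × $170 = $16,337.00
Court appearance: 52.4 × $550 = $28,820.00
Subtotal: $46,629.00 + $14,568.00 + $16,337.00 + $28,820.00 = $106,354.00
Travel: 35.2 × $295 = $10,384.00
Total: $106,354.00 + $10,384.00 = $116,738.00

$116,738.00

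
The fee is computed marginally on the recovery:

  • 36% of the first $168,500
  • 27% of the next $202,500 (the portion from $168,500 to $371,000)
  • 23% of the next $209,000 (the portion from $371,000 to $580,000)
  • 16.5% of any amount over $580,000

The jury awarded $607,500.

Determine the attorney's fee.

$167,942.50

First $168,500 at 36% = $60,660.00
Next $202,500 at 27% = $54,675.00
Next $209,000 at 23% = $48,070.00
Remaining $27,500 at 16.5% = $4,537.50
Fee: $60,660.00 + $54,675.00 + $48,070.00 + $4,537.50 = $167,942.50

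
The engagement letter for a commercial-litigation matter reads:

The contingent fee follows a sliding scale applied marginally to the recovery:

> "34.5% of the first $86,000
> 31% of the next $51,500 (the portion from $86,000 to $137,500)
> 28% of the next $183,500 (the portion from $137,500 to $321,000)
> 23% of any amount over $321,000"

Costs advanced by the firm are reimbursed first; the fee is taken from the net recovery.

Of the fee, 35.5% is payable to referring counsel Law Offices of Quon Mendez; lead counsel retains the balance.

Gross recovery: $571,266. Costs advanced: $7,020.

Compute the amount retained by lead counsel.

$98,660.22

Fee base (net of costs): $571,266 − $7,020 = $564,246
First $86,000 at 34.5% = $29,670.00
Next $51,500 at 31% = $15,965.00
Next $183,500 at 28% = $51,380.00
Remaining $243,246 at 23% = $55,946.58
Fee: $29,670.00 + $15,965.00 + $51,380.00 + $55,946.58 = $152,961.58
Referral share: 35.5% of $152,961.58 = $54,301.36; lead counsel retains $152,961.58 − $54,301.36 = $98,660.22.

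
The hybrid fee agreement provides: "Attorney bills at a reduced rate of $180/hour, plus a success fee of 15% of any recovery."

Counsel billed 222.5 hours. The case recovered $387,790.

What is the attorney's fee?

$98,218.50

Hourly: 222.5 × $180 = $40,050.00
Success fee: 15% of $387,790 = $58,168.50
Total: $40,050.00 + $58,168.50 = $98,218.50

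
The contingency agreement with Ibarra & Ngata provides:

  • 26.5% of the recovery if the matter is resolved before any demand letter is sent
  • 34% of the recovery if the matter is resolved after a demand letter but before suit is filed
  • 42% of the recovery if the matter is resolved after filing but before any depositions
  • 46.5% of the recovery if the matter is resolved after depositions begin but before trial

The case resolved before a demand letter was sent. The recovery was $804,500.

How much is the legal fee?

The matter resolved before a demand letter was sent, so the 26.5% rate applies.
$804,500 × 26.5% = $213,192.50

$213,192.50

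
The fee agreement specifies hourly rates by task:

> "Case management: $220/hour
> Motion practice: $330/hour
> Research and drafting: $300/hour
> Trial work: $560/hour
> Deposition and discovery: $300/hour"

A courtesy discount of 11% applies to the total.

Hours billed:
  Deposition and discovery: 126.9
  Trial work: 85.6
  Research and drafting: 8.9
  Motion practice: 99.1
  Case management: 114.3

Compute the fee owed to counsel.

Case management: 114.3 × $220 = $25,146.00
Motion practice: 99.1 × $330 = $32,703.00
Research and drafting: 8.9 × $300 = $2,670.00
Trial work: 85.6 × $560 = $47,936.00
Deposition and discovery: 126.9 × $300 = $38,070.00
Subtotal: $146,525.00
Less 11% discount: −$16,117.75
Total: $146,525.00 − $16,117.75 = $130,407.25

$130,407.25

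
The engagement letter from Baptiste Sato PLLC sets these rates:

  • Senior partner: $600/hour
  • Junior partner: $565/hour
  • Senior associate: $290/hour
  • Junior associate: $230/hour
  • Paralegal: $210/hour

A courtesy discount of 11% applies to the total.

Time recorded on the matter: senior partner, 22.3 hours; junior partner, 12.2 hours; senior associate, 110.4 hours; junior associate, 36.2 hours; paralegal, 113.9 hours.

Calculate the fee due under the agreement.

$75,235.26

Senior partner: 22.3 × $600 = $13,380.00
Junior partner: 12.2 × $565 = $6,893.00
Senior associate: 110.4 × $290 = $32,016.00
Junior associate: 36.2 × $230 = $8,326.00
Paralegal: 113.9 × $210 = $23,919.00
Subtotal: $84,534.00
Less 11% discount: −$9,298.74
Total: $84,534.00 − $9,298.74 = $75,235.26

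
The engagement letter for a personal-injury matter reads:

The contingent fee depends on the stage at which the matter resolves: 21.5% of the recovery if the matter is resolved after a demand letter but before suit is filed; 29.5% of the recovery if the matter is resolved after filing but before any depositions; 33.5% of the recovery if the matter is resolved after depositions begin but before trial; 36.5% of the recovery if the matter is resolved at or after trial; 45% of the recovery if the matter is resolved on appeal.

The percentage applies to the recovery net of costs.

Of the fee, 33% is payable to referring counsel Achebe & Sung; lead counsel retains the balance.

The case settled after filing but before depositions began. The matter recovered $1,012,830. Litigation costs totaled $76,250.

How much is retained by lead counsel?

Fee base (net of costs): $1,012,830 − $76,250 = $936,580
The matter settled after filing but before depositions began, so the 29.5% rate applies.
$936,580 × 29.5% = $276,291.10
Referral share: 33% of $276,291.10 = $91,176.06; lead counsel retains $276,291.10 − $91,176.06 = $185,115.04.

$185,115.04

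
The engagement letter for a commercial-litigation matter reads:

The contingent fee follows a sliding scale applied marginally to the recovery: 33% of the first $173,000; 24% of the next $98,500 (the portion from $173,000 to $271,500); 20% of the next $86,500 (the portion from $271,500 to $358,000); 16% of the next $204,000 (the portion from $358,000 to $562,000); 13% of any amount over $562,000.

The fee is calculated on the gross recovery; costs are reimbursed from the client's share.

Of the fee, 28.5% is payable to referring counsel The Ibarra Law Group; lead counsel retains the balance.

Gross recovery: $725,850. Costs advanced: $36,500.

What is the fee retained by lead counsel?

$108,658.91

Fee base is the gross recovery, $725,850; costs are reimbursed separately.
First $173,000 at 33% = $57,090.00
Next $98,500 at 24% = $23,640.00
Next $86,500 at 20% = $17,300.00
Next $204,000 at 16% = $32,640.00
Remaining $163,850 at 13% = $21,300.50
Fee: $57,090.00 + $23,640.00 + $17,300.00 + $32,640.00 + $21,300.50 = $151,970.50
Referral share: 28.5% of $151,970.50 = $43,311.59; lead counsel retains $151,970.50 − $43,311.59 = $108,658.91.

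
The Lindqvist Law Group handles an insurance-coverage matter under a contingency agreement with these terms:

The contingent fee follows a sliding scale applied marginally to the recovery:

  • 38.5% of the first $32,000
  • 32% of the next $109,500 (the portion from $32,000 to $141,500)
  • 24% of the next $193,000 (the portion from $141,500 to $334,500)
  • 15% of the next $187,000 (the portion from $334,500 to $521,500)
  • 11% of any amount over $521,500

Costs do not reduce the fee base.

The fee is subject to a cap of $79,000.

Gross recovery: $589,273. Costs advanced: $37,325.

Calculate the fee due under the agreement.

Fee base is the gross recovery, $589,273; costs are reimbursed separately.
First $32,000 at 38.5% = $12,320.00
Next $109,500 at 32% = $35,040.00
Next $193,000 at 24% = $46,320.00
Next $187,000 at 15% = $28,050.00
Remaining $67,773 at 11% = $7,455.03
Fee: $12,320.00 + $35,040.00 + $46,320.00 + $28,050.00 + $7,455.03 = $129,185.03
$129,185.03 exceeds the $79,000 cap, so the fee is capped at $79,000.00.

$79,000.00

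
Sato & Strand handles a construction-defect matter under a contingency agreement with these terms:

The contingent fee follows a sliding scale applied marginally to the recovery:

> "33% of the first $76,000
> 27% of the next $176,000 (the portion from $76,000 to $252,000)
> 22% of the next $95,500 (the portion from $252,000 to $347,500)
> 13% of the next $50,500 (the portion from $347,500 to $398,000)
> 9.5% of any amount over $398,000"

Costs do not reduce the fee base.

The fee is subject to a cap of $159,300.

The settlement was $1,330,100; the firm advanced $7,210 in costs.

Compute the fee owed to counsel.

Fee base is the gross recovery, $1,330,100; costs are reimbursed separately.
First $76,000 at 33% = $25,080.00
Next $176,000 at 27% = $47,520.00
Next $95,500 at 22% = $21,010.00
Next $50,500 at 13% = $6,565.00
Remaining $932,100 at 9.5% = $88,549.50
Fee: $25,080.00 + $47,520.00 + $21,010.00 + $6,565.00 + $88,549.50 = $188,724.50
$188,724.50 exceeds the $159,300 cap, so the fee is capped at $159,300.00.

$159,300.00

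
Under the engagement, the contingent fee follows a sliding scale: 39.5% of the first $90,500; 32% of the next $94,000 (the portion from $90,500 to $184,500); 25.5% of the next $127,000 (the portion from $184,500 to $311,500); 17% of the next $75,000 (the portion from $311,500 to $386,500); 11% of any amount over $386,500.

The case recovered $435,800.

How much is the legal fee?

First $90,500 at 39.5% = $35,747.50
Next $94,000 at 32% = $30,080.00
Next $127,000 at 25.5% = $32,385.00
Next $75,000 at 17% = $12,750.00
Remaining $49,300 at 11% = $5,423.00
Fee: $35,747.50 + $30,080.00 + $32,385.00 + $12,750.00 + $5,423.00 = $116,385.50

$116,385.50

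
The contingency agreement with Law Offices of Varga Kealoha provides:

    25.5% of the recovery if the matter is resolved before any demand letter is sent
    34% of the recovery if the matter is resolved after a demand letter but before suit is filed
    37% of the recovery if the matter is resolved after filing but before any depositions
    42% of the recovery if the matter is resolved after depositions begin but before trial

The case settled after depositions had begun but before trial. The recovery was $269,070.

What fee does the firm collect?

The matter settled after depositions had begun but before trial, so the 42% rate applies.
$269,070 × 42% = $113,009.40

$113,009.40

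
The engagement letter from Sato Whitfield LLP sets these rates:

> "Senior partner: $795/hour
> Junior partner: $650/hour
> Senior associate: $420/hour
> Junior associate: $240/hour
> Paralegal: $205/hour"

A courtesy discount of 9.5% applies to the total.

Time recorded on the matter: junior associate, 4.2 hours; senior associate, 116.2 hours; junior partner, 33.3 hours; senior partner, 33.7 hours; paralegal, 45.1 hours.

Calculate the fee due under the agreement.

Senior partner: 33.7 × $795 = $26,791.50
Junior partner: 33.3 × $650 = $21,645.00
Senior associate: 116.2 × $420 = $48,804.00
Junior associate: 4.2 × $240 = $1,008.00
Paralegal: 45.1 × $205 = $9,245.50
Subtotal: $107,494.00
Less 9.5% discount: −$10,211.93
Total: $107,494.00 − $10,211.93 = $97,282.07

$97,282.07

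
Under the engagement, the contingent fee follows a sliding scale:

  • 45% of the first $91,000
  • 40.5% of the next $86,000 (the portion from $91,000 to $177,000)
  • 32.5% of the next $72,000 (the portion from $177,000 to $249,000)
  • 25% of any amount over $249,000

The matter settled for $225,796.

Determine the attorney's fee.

$91,638.70

First $91,000 at 45% = $40,950.00
Next $86,000 at 40.5% = $34,830.00
Remaining $48,796 at 32.5% = $15,858.70
Fee: $40,950.00 + $34,830.00 + $15,858.70 = $91,638.70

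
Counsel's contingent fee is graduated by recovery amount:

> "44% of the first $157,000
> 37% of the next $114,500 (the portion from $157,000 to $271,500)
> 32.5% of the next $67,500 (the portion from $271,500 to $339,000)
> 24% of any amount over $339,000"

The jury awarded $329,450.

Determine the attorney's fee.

First $157,000 at 44% = $69,080.00
Next $114,500 at 37% = $42,365.00
Remaining $57,950 at 32.5% = $18,833.75
Fee: $69,080.00 + $42,365.00 + $18,833.75 = $130,278.75

$130,278.75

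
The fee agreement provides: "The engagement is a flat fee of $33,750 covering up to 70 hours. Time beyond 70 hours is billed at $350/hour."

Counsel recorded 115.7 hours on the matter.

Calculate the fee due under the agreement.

Flat fee: $33,750.00
Excess hours: 115.7 − 70 = 45.7
Overrun: 45.7 × $350 = $15,995.00
Total: $33,750.00 + $15,995.00 = $49,745.00

$49,745.00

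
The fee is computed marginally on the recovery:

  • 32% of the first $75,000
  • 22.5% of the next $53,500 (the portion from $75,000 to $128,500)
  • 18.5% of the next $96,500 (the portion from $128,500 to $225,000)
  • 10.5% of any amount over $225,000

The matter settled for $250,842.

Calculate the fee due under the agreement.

First $75,000 at 32% = $24,000.00
Next $53,500 at 22.5% = $12,037.50
Next $96,500 at 18.5% = $17,852.50
Remaining $25,842 at 10.5% = $2,713.41
Fee: $24,000.00 + $12,037.50 + $17,852.50 + $2,713.41 = $56,603.41

$56,603.41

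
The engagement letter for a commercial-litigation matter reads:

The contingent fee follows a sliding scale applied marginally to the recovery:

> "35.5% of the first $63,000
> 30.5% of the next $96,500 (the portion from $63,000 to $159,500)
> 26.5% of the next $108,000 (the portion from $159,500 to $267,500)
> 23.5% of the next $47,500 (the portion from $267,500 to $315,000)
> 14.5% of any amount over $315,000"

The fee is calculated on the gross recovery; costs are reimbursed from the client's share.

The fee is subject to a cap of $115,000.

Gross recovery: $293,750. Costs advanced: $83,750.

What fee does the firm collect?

$86,586.25

Fee base is the gross recovery, $293,750; costs are reimbursed separately.
First $63,000 at 35.5% = $22,365.00
Next $96,500 at 30.5% = $29,432.50
Next $108,000 at 26.5% = $28,620.00
Remaining $26,250 at 23.5% = $6,168.75
Fee: $22,365.00 + $29,432.50 + $28,620.00 + $6,168.75 = $86,586.25
$86,586.25 is under the $115,000 cap.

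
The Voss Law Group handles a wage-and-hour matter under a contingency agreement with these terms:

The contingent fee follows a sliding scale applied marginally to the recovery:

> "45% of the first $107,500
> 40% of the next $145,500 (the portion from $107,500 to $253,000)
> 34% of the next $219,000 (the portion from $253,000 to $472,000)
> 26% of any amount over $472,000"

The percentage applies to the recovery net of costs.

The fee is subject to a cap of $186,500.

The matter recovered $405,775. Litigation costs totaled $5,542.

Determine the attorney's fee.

$156,634.22

Fee base (net of costs): $405,775 − $5,542 = $400,233
First $107,500 at 45% = $48,375.00
Next $145,500 at 40% = $58,200.00
Remaining $147,233 at 34% = $50,059.22
Fee: $48,375.00 + $58,200.00 + $50,059.22 = $156,634.22
$156,634.22 is under the $186,500 cap.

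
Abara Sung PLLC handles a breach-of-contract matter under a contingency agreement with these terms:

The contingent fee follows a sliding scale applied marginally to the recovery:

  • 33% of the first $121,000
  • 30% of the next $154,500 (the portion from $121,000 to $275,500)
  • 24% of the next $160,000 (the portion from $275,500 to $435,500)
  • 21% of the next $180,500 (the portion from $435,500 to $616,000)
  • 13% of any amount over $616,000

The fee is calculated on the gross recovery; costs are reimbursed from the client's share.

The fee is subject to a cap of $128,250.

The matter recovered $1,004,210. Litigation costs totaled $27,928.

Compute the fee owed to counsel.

$128,250.00

Fee base is the gross recovery, $1,004,210; costs are reimbursed separately.
First $121,000 at 33% = $39,930.00
Next $154,500 at 30% = $46,350.00
Next $160,000 at 24% = $38,400.00
Next $180,500 at 21% = $37,905.00
Remaining $388,210 at 13% = $50,467.30
Fee: $39,930.00 + $46,350.00 + $38,400.00 + $37,905.00 + $50,467.30 = $213,052.30
$213,052.30 exceeds the $128,250 cap, so the fee is capped at $128,250.00.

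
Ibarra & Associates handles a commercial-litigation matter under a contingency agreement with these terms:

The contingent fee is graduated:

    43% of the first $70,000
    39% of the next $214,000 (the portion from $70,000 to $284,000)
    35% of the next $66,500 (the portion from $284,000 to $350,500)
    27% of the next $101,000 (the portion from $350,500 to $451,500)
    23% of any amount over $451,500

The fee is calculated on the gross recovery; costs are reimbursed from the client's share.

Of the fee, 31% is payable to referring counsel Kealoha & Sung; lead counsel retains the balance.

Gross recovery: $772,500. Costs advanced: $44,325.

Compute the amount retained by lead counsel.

$164,175.15

Fee base is the gross recovery, $772,500; costs are reimbursed separately.
First $70,000 at 43% = $30,100.00
Next $214,000 at 39% = $83,460.00
Next $66,500 at 35% = $23,275.00
Next $101,000 at 27% = $27,270.00
Remaining $321,000 at 23% = $73,830.00
Fee: $30,100.00 + $83,460.00 + $23,275.00 + $27,270.00 + $73,830.00 = $237,935.00
Referral share: 31% of $237,935.00 = $73,759.85; lead counsel retains $237,935.00 − $73,759.85 = $164,175.15.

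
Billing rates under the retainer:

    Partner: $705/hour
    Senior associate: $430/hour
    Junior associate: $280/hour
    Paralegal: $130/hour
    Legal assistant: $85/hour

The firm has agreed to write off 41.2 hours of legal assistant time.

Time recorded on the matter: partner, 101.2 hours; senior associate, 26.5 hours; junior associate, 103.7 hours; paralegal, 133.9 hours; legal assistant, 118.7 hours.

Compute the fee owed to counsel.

Partner: 101.2 × $705 = $71,346.00
Senior associate: 26.5 × $430 = $11,395.00
Junior associate: 103.7 × $280 = $29,036.00
Paralegal: 133.9 × $130 = $17,407.00
Legal assistant: 118.7 × $85 = $10,089.50
Subtotal: $139,273.50
Write-off: 41.2 × $85 = $3,502.00
Total: $139,273.50 − $3,502.00 = $135,771.50

$135,771.50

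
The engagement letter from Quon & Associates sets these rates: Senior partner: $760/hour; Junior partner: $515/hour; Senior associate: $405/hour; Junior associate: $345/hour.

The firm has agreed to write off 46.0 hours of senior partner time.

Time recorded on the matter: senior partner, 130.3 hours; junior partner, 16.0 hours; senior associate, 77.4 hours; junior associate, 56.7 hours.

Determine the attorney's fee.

Senior partner: 130.3 × $760 = $99,028.00
Junior partner: 16.0 × $515 = $8,240.00
Senior associate: 77.4 × $405 = $31,347.00
Junior associate: 56.7 × $345 = $19,561.50
Subtotal: $158,176.50
Write-off: 46.0 × $760 = $34,960.00
Total: $158,176.50 − $34,960.00 = $123,216.50

$123,216.50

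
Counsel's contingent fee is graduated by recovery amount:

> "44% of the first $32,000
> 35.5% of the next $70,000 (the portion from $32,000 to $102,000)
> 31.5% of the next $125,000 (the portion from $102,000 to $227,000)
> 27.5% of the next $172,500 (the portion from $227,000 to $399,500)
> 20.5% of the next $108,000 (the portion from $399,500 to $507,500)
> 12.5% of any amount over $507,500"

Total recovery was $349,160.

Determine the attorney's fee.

$111,899.00

First $32,000 at 44% = $14,080.00
Next $70,000 at 35.5% = $24,850.00
Next $125,000 at 31.5% = $39,375.00
Remaining $122,160 at 27.5% = $33,594.00
Fee: $14,080.00 + $24,850.00 + $39,375.00 + $33,594.00 = $111,899.00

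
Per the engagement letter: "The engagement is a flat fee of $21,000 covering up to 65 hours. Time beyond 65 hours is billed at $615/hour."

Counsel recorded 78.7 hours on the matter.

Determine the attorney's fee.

$29,425.50

Flat fee: $21,000.00
Excess hours: 78.7 − 65 = 13.7
Overrun: 13.7 × $615 = $8,425.50
Total: $21,000.00 + $8,425.50 = $29,425.50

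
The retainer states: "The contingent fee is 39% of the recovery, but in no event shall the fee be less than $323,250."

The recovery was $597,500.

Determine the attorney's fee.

39% of $597,500 = $233,025.00
That is below the $323,250 minimum, so the minimum applies.

$323,250.00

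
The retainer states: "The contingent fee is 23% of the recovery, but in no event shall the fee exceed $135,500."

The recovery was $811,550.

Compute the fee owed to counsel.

23% of $811,550 = $186,656.50
That exceeds the $135,500 cap, so the fee is capped at $135,500.

$135,500.00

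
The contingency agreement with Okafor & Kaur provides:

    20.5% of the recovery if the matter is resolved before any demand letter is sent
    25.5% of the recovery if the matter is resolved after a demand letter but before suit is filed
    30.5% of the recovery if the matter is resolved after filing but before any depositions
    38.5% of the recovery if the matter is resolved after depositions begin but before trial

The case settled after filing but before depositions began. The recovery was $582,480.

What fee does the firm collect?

$177,656.40

The matter settled after filing but before depositions began, so the 30.5% rate applies.
$582,480 × 30.5% = $177,656.40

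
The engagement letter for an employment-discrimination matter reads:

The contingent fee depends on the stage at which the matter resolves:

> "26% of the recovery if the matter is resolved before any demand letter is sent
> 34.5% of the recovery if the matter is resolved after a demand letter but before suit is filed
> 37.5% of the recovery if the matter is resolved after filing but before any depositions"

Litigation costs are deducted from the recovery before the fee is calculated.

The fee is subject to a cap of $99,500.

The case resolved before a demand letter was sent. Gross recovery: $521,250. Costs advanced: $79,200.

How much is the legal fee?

Fee base (net of costs): $521,250 − $79,200 = $442,050
The matter resolved before a demand letter was sent, so the 26% rate applies.
$442,050 × 26% = $114,933.00
$114,933.00 exceeds the $99,500 cap, so the fee is capped at $99,500.00.

$99,500.00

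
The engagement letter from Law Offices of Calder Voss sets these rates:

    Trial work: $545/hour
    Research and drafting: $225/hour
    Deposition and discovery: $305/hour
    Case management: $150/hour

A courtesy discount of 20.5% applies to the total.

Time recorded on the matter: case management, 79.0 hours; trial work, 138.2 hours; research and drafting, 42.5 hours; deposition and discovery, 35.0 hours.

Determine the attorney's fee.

Trial work: 138.2 × $545 = $75,319.00
Research and drafting: 42.5 × $225 = $9,562.50
Deposition and discovery: 35.0 × $305 = $10,675.00
Case management: 79.0 × $150 = $11,850.00
Subtotal: $107,406.50
Less 20.5% discount: −$22,018.33
Total: $107,406.50 − $22,018.33 = $85,388.17

$85,388.17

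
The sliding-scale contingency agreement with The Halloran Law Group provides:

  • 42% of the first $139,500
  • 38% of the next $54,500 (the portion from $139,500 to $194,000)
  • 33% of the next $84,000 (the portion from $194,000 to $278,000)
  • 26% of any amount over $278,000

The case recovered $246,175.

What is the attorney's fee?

$96,517.75

First $139,500 at 42% = $58,590.00
Next $54,500 at 38% = $20,710.00
Remaining $52,175 at 33% = $17,217.75
Fee: $58,590.00 + $20,710.00 + $17,217.75 = $96,517.75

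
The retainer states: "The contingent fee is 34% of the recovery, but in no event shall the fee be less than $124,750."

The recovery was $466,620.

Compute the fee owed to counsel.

$158,650.80

34% of $466,620 = $158,650.80
That exceeds the $124,750 minimum.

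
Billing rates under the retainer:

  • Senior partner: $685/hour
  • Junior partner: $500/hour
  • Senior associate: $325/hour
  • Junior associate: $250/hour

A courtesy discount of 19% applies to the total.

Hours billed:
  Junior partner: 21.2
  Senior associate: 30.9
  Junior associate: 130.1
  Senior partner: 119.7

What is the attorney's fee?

$109,481.22

Senior partner: 119.7 × $685 = $81,994.50
Junior partner: 21.2 × $500 = $10,600.00
Senior associate: 30.9 × $325 = $10,042.50
Junior associate: 130.1 × $250 = $32,525.00
Subtotal: $135,162.00
Less 19% discount: −$25,680.78
Total: $135,162.00 − $25,680.78 = $109,481.22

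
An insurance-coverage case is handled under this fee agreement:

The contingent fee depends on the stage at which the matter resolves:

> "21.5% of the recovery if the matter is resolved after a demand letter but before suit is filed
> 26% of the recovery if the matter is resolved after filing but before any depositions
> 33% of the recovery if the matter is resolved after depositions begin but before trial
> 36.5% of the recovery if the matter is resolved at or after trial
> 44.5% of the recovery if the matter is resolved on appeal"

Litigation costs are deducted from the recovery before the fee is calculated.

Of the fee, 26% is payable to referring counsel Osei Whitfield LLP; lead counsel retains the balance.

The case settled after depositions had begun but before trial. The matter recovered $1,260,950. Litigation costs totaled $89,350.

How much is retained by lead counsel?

Fee base (net of costs): $1,260,950 − $89,350 = $1,171,600
The matter settled after depositions had begun but before trial, so the 33% rate applies.
$1,171,600 × 33% = $386,628.00
Referral share: 26% of $386,628.00 = $100,523.28; lead counsel retains $386,628.00 − $100,523.28 = $286,104.72.

$286,104.72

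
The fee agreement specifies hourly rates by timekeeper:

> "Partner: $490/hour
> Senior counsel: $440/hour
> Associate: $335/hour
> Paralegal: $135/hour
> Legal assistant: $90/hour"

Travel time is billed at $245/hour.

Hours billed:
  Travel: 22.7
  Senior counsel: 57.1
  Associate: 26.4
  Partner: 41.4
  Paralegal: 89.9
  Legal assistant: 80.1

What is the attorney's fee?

Partner: 41.4 × $490 = $20,286.00
Senior counsel: 57.1 × $440 = $25,124.00
Associate: 26.4 × $335 = $8,844.00
Paralegal: 89.9 × $135 = $12,136.50
Legal assistant: 80.1 × $90 = $7,209.00
Subtotal: $20,286.00 + $25,124.00 + $8,844.00 + $12,136.50 + $7,209.00 = $73,599.50
Travel: 22.7 × $245 = $5,561.50
Total: $73,599.50 + $5,561.50 = $79,161.00

$79,161.00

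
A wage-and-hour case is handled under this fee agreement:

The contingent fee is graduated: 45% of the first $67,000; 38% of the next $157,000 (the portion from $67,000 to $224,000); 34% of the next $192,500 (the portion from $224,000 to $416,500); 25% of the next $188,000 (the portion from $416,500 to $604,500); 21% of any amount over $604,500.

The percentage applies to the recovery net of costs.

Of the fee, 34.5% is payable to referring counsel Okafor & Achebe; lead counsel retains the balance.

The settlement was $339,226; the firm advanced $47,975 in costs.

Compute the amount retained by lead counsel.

$73,802.35

Fee base (net of costs): $339,226 − $47,975 = $291,251
First $67,000 at 45% = $30,150.00
Next $157,000 at 38% = $59,660.00
Remaining $67,251 at 34% = $22,865.34
Fee: $30,150.00 + $59,660.00 + $22,865.34 = $112,675.34
Referral share: 34.5% of $112,675.34 = $38,872.99; lead counsel retains $112,675.34 − $38,872.99 = $73,802.35.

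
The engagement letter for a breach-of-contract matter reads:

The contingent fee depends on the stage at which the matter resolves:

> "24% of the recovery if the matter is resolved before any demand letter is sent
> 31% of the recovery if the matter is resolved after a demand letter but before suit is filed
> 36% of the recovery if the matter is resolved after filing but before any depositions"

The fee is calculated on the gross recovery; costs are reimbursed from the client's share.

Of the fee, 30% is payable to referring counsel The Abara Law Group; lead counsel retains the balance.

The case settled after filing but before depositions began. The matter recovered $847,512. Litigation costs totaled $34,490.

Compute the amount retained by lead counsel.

Fee base is the gross recovery, $847,512; costs are reimbursed separately.
The matter settled after filing but before depositions began, so the 36% rate applies.
$847,512 × 36% = $305,104.32
Referral share: 30% of $305,104.32 = $91,531.30; lead counsel retains $305,104.32 − $91,531.30 = $213,573.02.

$213,573.02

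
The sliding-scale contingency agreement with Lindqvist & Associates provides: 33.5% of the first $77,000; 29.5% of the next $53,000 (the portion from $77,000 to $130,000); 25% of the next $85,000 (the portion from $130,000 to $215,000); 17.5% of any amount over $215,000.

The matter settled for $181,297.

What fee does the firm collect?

$54,254.25

First $77,000 at 33.5% = $25,795.00
Next $53,000 at 29.5% = $15,635.00
Remaining $51,297 at 25% = $12,824.25
Fee: $25,795.00 + $15,635.00 + $12,824.25 = $54,254.25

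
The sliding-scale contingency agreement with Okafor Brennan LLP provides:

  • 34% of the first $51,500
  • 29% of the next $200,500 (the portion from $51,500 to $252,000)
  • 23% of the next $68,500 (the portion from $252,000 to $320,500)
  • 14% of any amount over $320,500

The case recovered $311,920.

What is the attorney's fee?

$89,436.60

First $51,500 at 34% = $17,510.00
Next $200,500 at 29% = $58,145.00
Remaining $59,920 at 23% = $13,781.60
Fee: $17,510.00 + $58,145.00 + $13,781.60 = $89,436.60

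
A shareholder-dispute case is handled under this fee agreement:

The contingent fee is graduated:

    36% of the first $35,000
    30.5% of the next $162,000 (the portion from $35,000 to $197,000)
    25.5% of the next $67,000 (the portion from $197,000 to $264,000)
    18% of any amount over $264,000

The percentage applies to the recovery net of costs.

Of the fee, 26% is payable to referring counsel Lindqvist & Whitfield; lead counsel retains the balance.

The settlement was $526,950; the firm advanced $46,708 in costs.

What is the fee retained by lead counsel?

$87,333.73

Fee base (net of costs): $526,950 − $46,708 = $480,242
First $35,000 at 36% = $12,600.00
Next $162,000 at 30.5% = $49,410.00
Next $67,000 at 25.5% = $17,085.00
Remaining $216,242 at 18% = $38,923.56
Fee: $12,600.00 + $49,410.00 + $17,085.00 + $38,923.56 = $118,018.56
Referral share: 26% of $118,018.56 = $30,684.83; lead counsel retains $118,018.56 − $30,684.83 = $87,333.73.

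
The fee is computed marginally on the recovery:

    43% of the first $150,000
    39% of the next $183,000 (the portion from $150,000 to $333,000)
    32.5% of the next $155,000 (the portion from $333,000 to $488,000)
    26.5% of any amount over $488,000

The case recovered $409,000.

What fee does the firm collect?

$160,570.00

First $150,000 at 43% = $64,500.00
Next $183,000 at 39% = $71,370.00
Remaining $76,000 at 32.5% = $24,700.00
Fee: $64,500.00 + $71,370.00 + $24,700.00 = $160,570.00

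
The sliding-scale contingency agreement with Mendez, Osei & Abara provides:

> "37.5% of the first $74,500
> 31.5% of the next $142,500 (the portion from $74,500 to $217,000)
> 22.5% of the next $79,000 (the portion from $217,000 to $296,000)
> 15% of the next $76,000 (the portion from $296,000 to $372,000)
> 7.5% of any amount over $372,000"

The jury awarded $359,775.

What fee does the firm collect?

First $74,500 at 37.5% = $27,937.50
Next $142,500 at 31.5% = $44,887.50
Next $79,000 at 22.5% = $17,775.00
Remaining $63,775 at 15% = $9,566.25
Fee: $27,937.50 + $44,887.50 + $17,775.00 + $9,566.25 = $100,166.25

$100,166.25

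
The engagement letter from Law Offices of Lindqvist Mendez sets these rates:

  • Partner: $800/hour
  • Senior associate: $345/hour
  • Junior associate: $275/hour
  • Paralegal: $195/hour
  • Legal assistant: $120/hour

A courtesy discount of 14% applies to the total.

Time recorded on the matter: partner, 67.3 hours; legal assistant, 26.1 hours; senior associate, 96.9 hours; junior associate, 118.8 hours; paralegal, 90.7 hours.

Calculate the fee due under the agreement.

$121,052.74

Partner: 67.3 × $800 = $53,840.00
Senior associate: 96.9 × $345 = $33,430.50
Junior associate: 118.8 × $275 = $32,670.00
Paralegal: 90.7 × $195 = $17,686.50
Legal assistant: 26.1 × $120 = $3,132.00
Subtotal: $140,759.00
Less 14% discount: −$19,706.26
Total: $140,759.00 − $19,706.26 = $121,052.74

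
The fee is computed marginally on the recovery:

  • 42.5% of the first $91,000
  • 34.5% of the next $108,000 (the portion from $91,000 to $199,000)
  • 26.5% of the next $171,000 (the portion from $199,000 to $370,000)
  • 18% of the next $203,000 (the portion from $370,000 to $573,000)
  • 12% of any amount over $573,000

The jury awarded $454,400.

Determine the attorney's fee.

First $91,000 at 42.5% = $38,675.00
Next $108,000 at 34.5% = $37,260.00
Next $171,000 at 26.5% = $45,315.00
Remaining $84,400 at 18% = $15,192.00
Fee: $38,675.00 + $37,260.00 + $45,315.00 + $15,192.00 = $136,442.00

$136,442.00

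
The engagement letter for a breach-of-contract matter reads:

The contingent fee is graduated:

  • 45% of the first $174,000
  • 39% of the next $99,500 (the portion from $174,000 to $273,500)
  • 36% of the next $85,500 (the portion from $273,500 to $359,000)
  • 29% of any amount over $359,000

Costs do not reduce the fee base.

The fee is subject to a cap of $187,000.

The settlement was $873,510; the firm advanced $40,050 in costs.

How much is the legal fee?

$187,000.00

Fee base is the gross recovery, $873,510; costs are reimbursed separately.
First $174,000 at 45% = $78,300.00
Next $99,500 at 39% = $38,805.00
Next $85,500 at 36% = $30,780.00
Remaining $514,510 at 29% = $149,207.90
Fee: $78,300.00 + $38,805.00 + $30,780.00 + $149,207.90 = $297,092.90
$297,092.90 exceeds the $187,000 cap, so the fee is capped at $187,000.00.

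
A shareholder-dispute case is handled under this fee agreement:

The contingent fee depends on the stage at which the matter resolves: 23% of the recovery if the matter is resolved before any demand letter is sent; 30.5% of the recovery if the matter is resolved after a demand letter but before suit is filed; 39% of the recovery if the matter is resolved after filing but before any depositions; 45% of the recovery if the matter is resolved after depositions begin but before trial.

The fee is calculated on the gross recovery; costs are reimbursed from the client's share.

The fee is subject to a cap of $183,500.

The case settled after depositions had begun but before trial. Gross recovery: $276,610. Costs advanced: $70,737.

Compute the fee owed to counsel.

Fee base is the gross recovery, $276,610; costs are reimbursed separately.
The matter settled after depositions had begun but before trial, so the 45% rate applies.
$276,610 × 45% = $124,474.50
$124,474.50 is under the $183,500 cap.

$124,474.50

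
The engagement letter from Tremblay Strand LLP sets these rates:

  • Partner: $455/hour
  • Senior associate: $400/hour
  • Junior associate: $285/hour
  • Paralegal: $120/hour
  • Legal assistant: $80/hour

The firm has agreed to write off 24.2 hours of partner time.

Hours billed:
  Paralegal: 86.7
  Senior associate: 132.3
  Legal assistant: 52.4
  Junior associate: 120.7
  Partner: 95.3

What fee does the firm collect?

$134,266.00

Partner: 95.3 × $455 = $43,361.50
Senior associate: 132.3 × $400 = $52,920.00
Junior associate: 120.7 × $285 = $34,399.50
Paralegal: 86.7 × $120 = $10,404.00
Legal assistant: 52.4 × $80 = $4,192.00
Subtotal: $145,277.00
Write-off: 24.2 × $455 = $11,011.00
Total: $145,277.00 − $11,011.00 = $134,266.00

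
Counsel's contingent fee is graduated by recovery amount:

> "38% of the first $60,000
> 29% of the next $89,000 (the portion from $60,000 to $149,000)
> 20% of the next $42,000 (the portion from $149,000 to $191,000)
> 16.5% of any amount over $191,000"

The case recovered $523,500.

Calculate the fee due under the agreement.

$111,872.50

First $60,000 at 38% = $22,800.00
Next $89,000 at 29% = $25,810.00
Next $42,000 at 20% = $8,400.00
Remaining $332,500 at 16.5% = $54,862.50
Fee: $22,800.00 + $25,810.00 + $8,400.00 + $54,862.50 = $111,872.50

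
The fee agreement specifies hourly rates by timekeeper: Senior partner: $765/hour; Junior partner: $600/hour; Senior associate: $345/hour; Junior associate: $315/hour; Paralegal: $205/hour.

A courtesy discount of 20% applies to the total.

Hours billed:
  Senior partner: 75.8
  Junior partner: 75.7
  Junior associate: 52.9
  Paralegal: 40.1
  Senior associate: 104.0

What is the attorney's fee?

Senior partner: 75.8 × $765 = $57,987.00
Junior partner: 75.7 × $600 = $45,420.00
Senior associate: 104.0 × $345 = $35,880.00
Junior associate: 52.9 × $315 = $16,663.50
Paralegal: 40.1 × $205 = $8,220.50
Subtotal: $164,171.00
Less 20% discount: −$32,834.20
Total: $164,171.00 − $32,834.20 = $131,336.80

$131,336.80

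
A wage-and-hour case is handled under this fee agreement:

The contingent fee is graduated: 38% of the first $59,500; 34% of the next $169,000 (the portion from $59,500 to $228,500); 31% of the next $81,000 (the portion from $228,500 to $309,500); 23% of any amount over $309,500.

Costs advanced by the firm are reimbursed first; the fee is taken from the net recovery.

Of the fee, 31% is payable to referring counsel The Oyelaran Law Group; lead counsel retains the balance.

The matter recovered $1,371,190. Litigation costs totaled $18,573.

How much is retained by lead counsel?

Fee base (net of costs): $1,371,190 − $18,573 = $1,352,617
First $59,500 at 38% = $22,610.00
Next $169,000 at 34% = $57,460.00
Next $81,000 at 31% = $25,110.00
Remaining $1,043,117 at 23% = $239,916.91
Fee: $22,610.00 + $57,460.00 + $25,110.00 + $239,916.91 = $345,096.91
Referral share: 31% of $345,096.91 = $106,980.04; lead counsel retains $345,096.91 − $106,980.04 = $238,116.87.

$238,116.87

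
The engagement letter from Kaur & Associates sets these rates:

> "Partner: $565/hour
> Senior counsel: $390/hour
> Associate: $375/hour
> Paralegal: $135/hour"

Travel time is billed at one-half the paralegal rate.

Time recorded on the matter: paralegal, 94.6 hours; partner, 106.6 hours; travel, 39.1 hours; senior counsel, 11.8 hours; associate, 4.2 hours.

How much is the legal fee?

Partner: 106.6 × $565 = $60,229.00
Senior counsel: 11.8 × $390 = $4,602.00
Associate: 4.2 × $375 = $1,575.00
Paralegal: 94.6 × $135 = $12,771.00
Subtotal: $60,229.00 + $4,602.00 + $1,575.00 + $12,771.00 = $79,177.00
Travel: 39.1 × ($135 ÷ 2) = 39.1 × $67.50 = $2,639.25
Total: $79,177.00 + $2,639.25 = $81,816.25

$81,816.25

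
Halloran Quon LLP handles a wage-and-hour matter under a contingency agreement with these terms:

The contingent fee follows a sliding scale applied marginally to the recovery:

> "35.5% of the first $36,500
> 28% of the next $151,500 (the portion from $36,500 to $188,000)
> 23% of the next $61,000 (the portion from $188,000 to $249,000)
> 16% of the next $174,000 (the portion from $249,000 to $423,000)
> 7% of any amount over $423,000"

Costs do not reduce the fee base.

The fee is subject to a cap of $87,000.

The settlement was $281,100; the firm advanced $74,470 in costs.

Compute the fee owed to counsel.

Fee base is the gross recovery, $281,100; costs are reimbursed separately.
First $36,500 at 35.5% = $12,957.50
Next $151,500 at 28% = $42,420.00
Next $61,000 at 23% = $14,030.00
Remaining $32,100 at 16% = $5,136.00
Fee: $12,957.50 + $42,420.00 + $14,030.00 + $5,136.00 = $74,543.50
$74,543.50 is under the $87,000 cap.

$74,543.50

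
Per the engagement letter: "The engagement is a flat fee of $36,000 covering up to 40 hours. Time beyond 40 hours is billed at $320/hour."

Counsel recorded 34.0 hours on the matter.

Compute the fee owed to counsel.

$36,000.00

34.0 hours is within the 40-hour scope; only the flat fee applies.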